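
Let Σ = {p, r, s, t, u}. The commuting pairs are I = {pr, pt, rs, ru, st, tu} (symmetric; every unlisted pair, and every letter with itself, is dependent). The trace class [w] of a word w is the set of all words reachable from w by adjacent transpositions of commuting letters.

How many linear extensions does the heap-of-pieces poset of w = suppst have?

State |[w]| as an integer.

6

#0=s has no predecessor
#1=u depends on [0:s]
#2=p depends on [1:u]
#3=p depends on [2:p]
#4=s depends on [3:p]
#5=t has no predecessor
sources: [0:s, 5:t]
N(rest) = Σ N(rest − s) over sources s of rest; N(one piece) = 1:
  size 1 → [4]=1  [5]=1
  size 2 → [3,4]=1  [4,5]=2
  size 3 → [2,3,4]=1  [3,4,5]=3
  size 4 → [1,2,3,4]=1  [2,3,4,5]=4
  first=0(s) contributes 5
  first=5(t) contributes 1
|[w]| = 6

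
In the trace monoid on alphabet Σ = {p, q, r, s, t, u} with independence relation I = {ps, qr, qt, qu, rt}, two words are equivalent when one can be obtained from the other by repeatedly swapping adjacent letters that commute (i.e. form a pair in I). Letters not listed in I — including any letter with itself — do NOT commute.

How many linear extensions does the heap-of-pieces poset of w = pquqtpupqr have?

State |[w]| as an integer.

drop 0:p onto floor
drop 1:q onto {0:p}
drop 2:u onto {0:p}
drop 3:q onto {1:q}
drop 4:t onto {2:u}
drop 5:p onto {3:q, 4:t}
drop 6:u onto {5:p}
drop 7:p onto {6:u}
drop 8:q onto {7:p}
drop 9:r onto {7:p}
ground layer = {0:p}
drop-orders for the pieces not yet dropped (sum over which currently-grounded one goes next):
  1 to go: {8} 1  {9} 1
  2 to go: {8,9} 2
  3 to go: {7,8,9} 2
  4 to go: {6,7,8,9} 2
  5 to go: {5,6,7,8,9} 2
  6 to go: {3,5,6,7,8,9} 2  {4,5,6,7,8,9} 2
  7 to go: {1,3,5,6,7,8,9} 2  {2,4,5,6,7,8,9} 2  {3,4,5,6,7,8,9} 4
  8 to go: {1,3,4,5,6,7,8,9} 6  {2,3,4,5,6,7,8,9} 6
  if 0:p drops first: 12 orders

12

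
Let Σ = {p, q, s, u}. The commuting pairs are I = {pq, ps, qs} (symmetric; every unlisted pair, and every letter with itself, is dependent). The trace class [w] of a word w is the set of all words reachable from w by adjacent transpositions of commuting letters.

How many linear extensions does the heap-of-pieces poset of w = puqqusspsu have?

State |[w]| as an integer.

drop 0:p onto floor
drop 1:u onto {0:p}
drop 2:q onto {1:u}
drop 3:q onto {2:q}
drop 4:u onto {3:q}
drop 5:s onto {4:u}
drop 6:s onto {5:s}
drop 7:p onto {4:u}
drop 8:s onto {6:s}
drop 9:u onto {7:p, 8:s}
ground layer = {0:p}
drop-orders for the pieces not yet dropped (sum over which currently-grounded one goes next):
  1 to go: {9} 1
  2 to go: {7,9} 1  {8,9} 1
  3 to go: {6,8,9} 1  {7,8,9} 2
  4 to go: {5,6,8,9} 1  {6,7,8,9} 3
  5 to go: {5,6,7,8,9} 4
  6 to go: {4,5,6,7,8,9} 4
  7 to go: {3,4,5,6,7,8,9} 4
  8 to go: {2,3,4,5,6,7,8,9} 4
  if 0:p drops first: 4 orders

4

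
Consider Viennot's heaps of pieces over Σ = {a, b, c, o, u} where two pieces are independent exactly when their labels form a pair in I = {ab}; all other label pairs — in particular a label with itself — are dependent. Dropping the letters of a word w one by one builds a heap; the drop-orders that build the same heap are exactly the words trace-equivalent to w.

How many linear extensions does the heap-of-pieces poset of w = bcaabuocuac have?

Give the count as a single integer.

3

0(b) covers ∅
1(c) covers 0:b
2(a) covers 1:c
3(a) covers 2:a
4(b) covers 1:c
5(u) covers 3:a, 4:b
6(o) covers 5:u
7(c) covers 6:o
8(u) covers 7:c
9(a) covers 8:u
10(c) covers 9:a
floor of heap: 0:b
completions by unplaced set U, small U first (add the entries for U minus each lowest piece of U):
  |U|=1: {10}:1
  |U|=2: {9,10}:1
  |U|=3: {8,9,10}:1
  |U|=4: {7,8,9,10}:1
  |U|=5: {6,7,8,9,10}:1
  |U|=6: {5,6,7,8,9,10}:1
  |U|=7: {3,5,6,7,8,9,10}:1  {4,5,6,7,8,9,10}:1
  |U|=8: {2,3,5,6,7,8,9,10}:1  {3,4,5,6,7,8,9,10}:2
  |U|=9: {2,3,4,5,6,7,8,9,10}:3
  start at 0(b): 3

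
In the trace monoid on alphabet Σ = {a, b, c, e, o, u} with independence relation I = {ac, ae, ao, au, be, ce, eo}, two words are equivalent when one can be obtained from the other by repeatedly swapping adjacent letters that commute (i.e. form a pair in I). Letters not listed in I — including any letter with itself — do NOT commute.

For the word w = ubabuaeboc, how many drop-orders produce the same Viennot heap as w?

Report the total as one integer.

9

drop 0:u onto floor
drop 1:b onto {0:u}
drop 2:a onto {1:b}
drop 3:b onto {2:a}
drop 4:u onto {3:b}
drop 5:a onto {3:b}
drop 6:e onto {4:u}
drop 7:b onto {4:u, 5:a}
drop 8:o onto {7:b}
drop 9:c onto {8:o}
ground layer = {0:u}
drop-orders for the pieces not yet dropped (sum over which currently-grounded one goes next):
  1 to go: {6} 1  {9} 1
  2 to go: {6,9} 2  {8,9} 1
  3 to go: {6,8,9} 3  {7,8,9} 1
  4 to go: {5,7,8,9} 1  {6,7,8,9} 4
  5 to go: {4,6,7,8,9} 4  {5,6,7,8,9} 5
  6 to go: {4,5,6,7,8,9} 9
  7 to go: {3,4,5,6,7,8,9} 9
  8 to go: {2,3,4,5,6,7,8,9} 9
  if 0:u drops first: 9 orders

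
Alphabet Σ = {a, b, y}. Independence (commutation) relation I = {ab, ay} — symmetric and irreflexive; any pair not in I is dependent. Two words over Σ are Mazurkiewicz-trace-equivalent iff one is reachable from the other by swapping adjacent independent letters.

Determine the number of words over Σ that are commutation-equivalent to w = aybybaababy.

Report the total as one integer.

piece 0:a — minimal
piece 1:y — minimal
piece 2:b rests on {1:y}
piece 3:y rests on {2:b}
piece 4:b rests on {3:y}
piece 5:a rests on {0:a}
piece 6:a rests on {5:a}
piece 7:b rests on {4:b}
piece 8:a rests on {6:a}
piece 9:b rests on {7:b}
piece 10:y rests on {9:b}
minimal pieces: {0:a, 1:y}
ways to finish when only these pieces remain (= sum over removing one remaining piece with nothing left below it):
  1 left: {8}→1  {10}→1
  2 left: {6,8}→1  {8,10}→2  {9,10}→1
  3 left: {5,6,8}→1  {6,8,10}→3  {7,9,10}→1  {8,9,10}→3
  4 left: {0,5,6,8}→1  {4,7,9,10}→1  {5,6,8,10}→4  {6,8,9,10}→6  {7,8,9,10}→4
  5 left: {0,5,6,8,10}→5  {3,4,7,9,10}→1  {4,7,8,9,10}→5  {5,6,8,9,10}→10  {6,7,8,9,10}→10
  6 left: {0,5,6,8,9,10}→15  {2,3,4,7,9,10}→1  {3,4,7,8,9,10}→6  {4,6,7,8,9,10}→15  {5,6,7,8,9,10}→20
  7 left: {0,5,6,7,8,9,10}→35  {1,2,3,4,7,9,10}→1  {2,3,4,7,8,9,10}→7  {3,4,6,7,8,9,10}→21  {4,5,6,7,8,9,10}→35
  8 left: {0,4,5,6,7,8,9,10}→70  {1,2,3,4,7,8,9,10}→8  {2,3,4,6,7,8,9,10}→28  {3,4,5,6,7,8,9,10}→56
  9 left: {0,3,4,5,6,7,8,9,10}→126  {1,2,3,4,6,7,8,9,10}→36  {2,3,4,5,6,7,8,9,10}→84
  placing 0:a first → 120 extensions
  placing 1:y first → 210 extensions
total linear extensions = 330

330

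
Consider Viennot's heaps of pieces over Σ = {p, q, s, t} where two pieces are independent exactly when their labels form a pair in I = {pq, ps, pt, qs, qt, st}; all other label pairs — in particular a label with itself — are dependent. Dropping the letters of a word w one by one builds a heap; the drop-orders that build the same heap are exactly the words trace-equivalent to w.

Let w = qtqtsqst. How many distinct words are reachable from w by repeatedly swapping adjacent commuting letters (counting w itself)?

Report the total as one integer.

560

piece 0:q — minimal
piece 1:t — minimal
piece 2:q rests on {0:q}
piece 3:t rests on {1:t}
piece 4:s — minimal
piece 5:q rests on {2:q}
piece 6:s rests on {4:s}
piece 7:t rests on {3:t}
minimal pieces: {0:q, 1:t, 4:s}
ways to finish when only these pieces remain (= sum over removing one remaining piece with nothing left below it):
  1 left: {5}→1  {6}→1  {7}→1
  2 left: {2,5}→1  {3,7}→1  {4,6}→1  {5,6}→2  {5,7}→2  {6,7}→2
  3 left: {0,2,5}→1  {1,3,7}→1  {2,5,6}→3  {2,5,7}→3  {3,5,7}→3  {3,6,7}→3  {4,5,6}→3  {4,6,7}→3  {5,6,7}→6
  4 left: {0,2,5,6}→4  {0,2,5,7}→4  {1,3,5,7}→4  {1,3,6,7}→4  {2,3,5,7}→6  {2,4,5,6}→6  {2,5,6,7}→12  {3,4,6,7}→6  {3,5,6,7}→12  {4,5,6,7}→12
  5 left: {0,2,3,5,7}→10  {0,2,4,5,6}→10  {0,2,5,6,7}→20  {1,2,3,5,7}→10  {1,3,4,6,7}→10  {1,3,5,6,7}→20  {2,3,5,6,7}→30  {2,4,5,6,7}→30  {3,4,5,6,7}→30
  6 left: {0,1,2,3,5,7}→20  {0,2,3,5,6,7}→60  {0,2,4,5,6,7}→60  {1,2,3,5,6,7}→60  {1,3,4,5,6,7}→60  {2,3,4,5,6,7}→90
  placing 0:q first → 210 extensions
  placing 1:t first → 210 extensions
  placing 4:s first → 140 extensions
total linear extensions = 560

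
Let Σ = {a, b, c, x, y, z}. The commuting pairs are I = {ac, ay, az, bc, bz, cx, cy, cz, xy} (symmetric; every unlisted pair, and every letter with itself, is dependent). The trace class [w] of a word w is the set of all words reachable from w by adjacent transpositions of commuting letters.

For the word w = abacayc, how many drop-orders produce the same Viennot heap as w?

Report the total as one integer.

63

drop 0:a onto floor
drop 1:b onto {0:a}
drop 2:a onto {1:b}
drop 3:c onto floor
drop 4:a onto {2:a}
drop 5:y onto {1:b}
drop 6:c onto {3:c}
ground layer = {0:a, 3:c}
drop-orders for the pieces not yet dropped (sum over which currently-grounded one goes next):
  1 to go: {4} 1  {5} 1  {6} 1
  2 to go: {2,4} 1  {3,6} 1  {4,5} 2  {4,6} 2  {5,6} 2
  3 to go: {2,4,5} 3  {2,4,6} 3  {3,4,6} 3  {3,5,6} 3  {4,5,6} 6
  4 to go: {1,2,4,5} 3  {2,3,4,6} 6  {2,4,5,6} 12  {3,4,5,6} 12
  5 to go: {0,1,2,4,5} 3  {1,2,4,5,6} 15  {2,3,4,5,6} 30
  if 0:a drops first: 45 orders
  if 3:c drops first: 18 orders
heap linearizations: 63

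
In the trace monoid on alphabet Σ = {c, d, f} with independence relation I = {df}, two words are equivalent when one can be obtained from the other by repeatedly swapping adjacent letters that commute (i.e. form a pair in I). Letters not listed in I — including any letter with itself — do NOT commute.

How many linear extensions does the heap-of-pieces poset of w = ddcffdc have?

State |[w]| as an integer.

drop 0:d onto floor
drop 1:d onto {0:d}
drop 2:c onto {1:d}
drop 3:f onto {2:c}
drop 4:f onto {3:f}
drop 5:d onto {2:c}
drop 6:c onto {4:f, 5:d}
ground layer = {0:d}
drop-orders for the pieces not yet dropped (sum over which currently-grounded one goes next):
  1 to go: {6} 1
  2 to go: {4,6} 1  {5,6} 1
  3 to go: {3,4,6} 1  {4,5,6} 2
  4 to go: {3,4,5,6} 3
  5 to go: {2,3,4,5,6} 3
  if 0:d drops first: 3 orders

3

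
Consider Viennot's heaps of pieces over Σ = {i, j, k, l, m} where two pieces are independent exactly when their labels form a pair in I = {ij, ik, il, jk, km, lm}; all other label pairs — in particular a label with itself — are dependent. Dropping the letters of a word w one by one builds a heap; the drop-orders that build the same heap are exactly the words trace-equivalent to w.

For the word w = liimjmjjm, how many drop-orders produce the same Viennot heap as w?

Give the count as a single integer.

0(l) covers ∅
1(i) covers ∅
2(i) covers 1:i
3(m) covers 2:i
4(j) covers 0:l, 3:m
5(m) covers 4:j
6(j) covers 5:m
7(j) covers 6:j
8(m) covers 7:j
floor of heap: 0:l, 1:i
completions by unplaced set U, small U first (add the entries for U minus each lowest piece of U):
  |U|=1: {8}:1
  |U|=2: {7,8}:1
  |U|=3: {6,7,8}:1
  |U|=4: {5,6,7,8}:1
  |U|=5: {4,5,6,7,8}:1
  |U|=6: {0,4,5,6,7,8}:1  {3,4,5,6,7,8}:1
  |U|=7: {0,3,4,5,6,7,8}:2  {2,3,4,5,6,7,8}:1
  start at 0(l): 1
  start at 1(i): 3
sum over floor = 4

4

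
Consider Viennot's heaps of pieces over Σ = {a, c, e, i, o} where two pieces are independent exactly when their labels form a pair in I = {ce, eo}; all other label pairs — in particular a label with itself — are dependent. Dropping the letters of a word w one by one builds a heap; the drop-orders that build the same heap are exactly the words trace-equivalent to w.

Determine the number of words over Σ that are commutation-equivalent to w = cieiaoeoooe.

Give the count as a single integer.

piece 0:c — minimal
piece 1:i rests on {0:c}
piece 2:e rests on {1:i}
piece 3:i rests on {2:e}
piece 4:a rests on {3:i}
piece 5:o rests on {4:a}
piece 6:e rests on {4:a}
piece 7:o rests on {5:o}
piece 8:o rests on {7:o}
piece 9:o rests on {8:o}
piece 10:e rests on {6:e}
minimal pieces: {0:c}
ways to finish when only these pieces remain (= sum over removing one remaining piece with nothing left below it):
  1 left: {9}→1  {10}→1
  2 left: {6,10}→1  {8,9}→1  {9,10}→2
  3 left: {6,9,10}→3  {7,8,9}→1  {8,9,10}→3
  4 left: {5,7,8,9}→1  {6,8,9,10}→6  {7,8,9,10}→4
  5 left: {5,7,8,9,10}→5  {6,7,8,9,10}→10
  6 left: {5,6,7,8,9,10}→15
  7 left: {4,5,6,7,8,9,10}→15
  8 left: {3,4,5,6,7,8,9,10}→15
  9 left: {2,3,4,5,6,7,8,9,10}→15
  placing 0:c first → 15 extensions

15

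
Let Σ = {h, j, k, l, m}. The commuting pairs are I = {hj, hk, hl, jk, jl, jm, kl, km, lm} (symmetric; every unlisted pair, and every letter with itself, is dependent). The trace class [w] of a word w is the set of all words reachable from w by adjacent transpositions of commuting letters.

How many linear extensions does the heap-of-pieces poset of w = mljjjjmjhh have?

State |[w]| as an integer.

1260

0(m) covers ∅
1(l) covers ∅
2(j) covers ∅
3(j) covers 2:j
4(j) covers 3:j
5(j) covers 4:j
6(m) covers 0:m
7(j) covers 5:j
8(h) covers 6:m
9(h) covers 8:h
floor of heap: 0:m, 1:l, 2:j
completions by unplaced set U, small U first (add the entries for U minus each lowest piece of U):
  |U|=1: {1}:1  {7}:1  {9}:1
  |U|=2: {1,7}:2  {1,9}:2  {5,7}:1  {7,9}:2  {8,9}:1
  |U|=3: {1,5,7}:3  {1,7,9}:6  {1,8,9}:3  {4,5,7}:1  {5,7,9}:3  {6,8,9}:1  {7,8,9}:3
  |U|=4: {0,6,8,9}:1  {1,4,5,7}:4  {1,5,7,9}:12  {1,6,8,9}:4  {1,7,8,9}:12  {3,4,5,7}:1  {4,5,7,9}:4  {5,7,8,9}:6  {6,7,8,9}:4
  |U|=5: {0,1,6,8,9}:5  {0,6,7,8,9}:5  {1,3,4,5,7}:5  {1,4,5,7,9}:20  {1,5,7,8,9}:30  {1,6,7,8,9}:20  {2,3,4,5,7}:1  {3,4,5,7,9}:5  {4,5,7,8,9}:10  {5,6,7,8,9}:10
  |U|=6: {0,1,6,7,8,9}:30  {0,5,6,7,8,9}:15  {1,2,3,4,5,7}:6  {1,3,4,5,7,9}:30  {1,4,5,7,8,9}:60  {1,5,6,7,8,9}:60  {2,3,4,5,7,9}:6  {3,4,5,7,8,9}:15  {4,5,6,7,8,9}:20
  |U|=7: {0,1,5,6,7,8,9}:105  {0,4,5,6,7,8,9}:35  {1,2,3,4,5,7,9}:42  {1,3,4,5,7,8,9}:105  {1,4,5,6,7,8,9}:140  {2,3,4,5,7,8,9}:21  {3,4,5,6,7,8,9}:35
  |U|=8: {0,1,4,5,6,7,8,9}:280  {0,3,4,5,6,7,8,9}:70  {1,2,3,4,5,7,8,9}:168  {1,3,4,5,6,7,8,9}:280  {2,3,4,5,6,7,8,9}:56
  start at 0(m): 504
  start at 1(l): 126
  start at 2(j): 630
sum over floor = 1260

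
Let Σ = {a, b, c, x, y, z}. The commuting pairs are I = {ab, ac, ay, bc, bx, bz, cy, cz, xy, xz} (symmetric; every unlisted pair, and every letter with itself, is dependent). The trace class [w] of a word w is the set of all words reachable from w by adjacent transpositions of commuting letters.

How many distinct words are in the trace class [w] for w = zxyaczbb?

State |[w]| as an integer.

piece 0:z — minimal
piece 1:x — minimal
piece 2:y rests on {0:z}
piece 3:a rests on {0:z, 1:x}
piece 4:c rests on {1:x}
piece 5:z rests on {2:y, 3:a}
piece 6:b rests on {2:y}
piece 7:b rests on {6:b}
minimal pieces: {0:z, 1:x}
ways to finish when only these pieces remain (= sum over removing one remaining piece with nothing left below it):
  1 left: {4}→1  {5}→1  {7}→1
  2 left: {3,5}→1  {4,5}→2  {4,7}→2  {5,7}→2  {6,7}→1
  3 left: {3,4,5}→3  {3,5,7}→3  {4,5,7}→6  {4,6,7}→3  {5,6,7}→3
  4 left: {1,3,4,5}→3  {2,5,6,7}→3  {3,4,5,7}→12  {3,5,6,7}→6  {4,5,6,7}→12
  5 left: {1,3,4,5,7}→15  {2,3,5,6,7}→9  {2,4,5,6,7}→15  {3,4,5,6,7}→30
  6 left: {0,2,3,5,6,7}→9  {1,3,4,5,6,7}→45  {2,3,4,5,6,7}→54
  placing 0:z first → 99 extensions
  placing 1:x first → 63 extensions
total linear extensions = 162

162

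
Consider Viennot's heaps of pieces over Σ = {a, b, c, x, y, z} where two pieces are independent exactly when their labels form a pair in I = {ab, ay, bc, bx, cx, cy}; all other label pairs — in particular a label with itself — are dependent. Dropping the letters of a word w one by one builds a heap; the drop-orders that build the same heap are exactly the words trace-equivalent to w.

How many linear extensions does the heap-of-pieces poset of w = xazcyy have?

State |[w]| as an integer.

3

piece 0:x — minimal
piece 1:a rests on {0:x}
piece 2:z rests on {1:a}
piece 3:c rests on {2:z}
piece 4:y rests on {2:z}
piece 5:y rests on {4:y}
minimal pieces: {0:x}
ways to finish when only these pieces remain (= sum over removing one remaining piece with nothing left below it):
  1 left: {3}→1  {5}→1
  2 left: {3,5}→2  {4,5}→1
  3 left: {3,4,5}→3
  4 left: {2,3,4,5}→3
  placing 0:x first → 3 extensions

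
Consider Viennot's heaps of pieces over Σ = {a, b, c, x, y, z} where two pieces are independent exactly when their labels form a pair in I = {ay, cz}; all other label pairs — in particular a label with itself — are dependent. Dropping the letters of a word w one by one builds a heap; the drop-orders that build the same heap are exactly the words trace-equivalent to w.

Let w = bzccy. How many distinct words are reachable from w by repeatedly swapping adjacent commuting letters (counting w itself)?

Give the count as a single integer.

0(b) covers ∅
1(z) covers 0:b
2(c) covers 0:b
3(c) covers 2:c
4(y) covers 1:z, 3:c
floor of heap: 0:b
completions by unplaced set U, small U first (add the entries for U minus each lowest piece of U):
  |U|=1: {4}:1
  |U|=2: {1,4}:1  {3,4}:1
  |U|=3: {1,3,4}:2  {2,3,4}:1
  start at 0(b): 3

3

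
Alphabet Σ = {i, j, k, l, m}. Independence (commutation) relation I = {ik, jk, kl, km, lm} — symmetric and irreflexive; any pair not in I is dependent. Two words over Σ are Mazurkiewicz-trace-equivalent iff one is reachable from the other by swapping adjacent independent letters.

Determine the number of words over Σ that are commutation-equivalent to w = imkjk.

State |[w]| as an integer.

10

0(i) covers ∅
1(m) covers 0:i
2(k) covers ∅
3(j) covers 1:m
4(k) covers 2:k
floor of heap: 0:i, 2:k
completions by unplaced set U, small U first (add the entries for U minus each lowest piece of U):
  |U|=1: {3}:1  {4}:1
  |U|=2: {1,3}:1  {2,4}:1  {3,4}:2
  |U|=3: {0,1,3}:1  {1,3,4}:3  {2,3,4}:3
  start at 0(i): 6
  start at 2(k): 4
sum over floor = 10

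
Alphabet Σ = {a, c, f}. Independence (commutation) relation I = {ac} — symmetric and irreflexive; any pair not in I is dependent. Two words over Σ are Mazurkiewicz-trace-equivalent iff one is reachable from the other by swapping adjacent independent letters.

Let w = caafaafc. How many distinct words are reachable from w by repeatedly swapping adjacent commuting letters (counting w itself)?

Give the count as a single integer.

piece 0:c — minimal
piece 1:a — minimal
piece 2:a rests on {1:a}
piece 3:f rests on {0:c, 2:a}
piece 4:a rests on {3:f}
piece 5:a rests on {4:a}
piece 6:f rests on {5:a}
piece 7:c rests on {6:f}
minimal pieces: {0:c, 1:a}
ways to finish when only these pieces remain (= sum over removing one remaining piece with nothing left below it):
  1 left: {7}→1
  2 left: {6,7}→1
  3 left: {5,6,7}→1
  4 left: {4,5,6,7}→1
  5 left: {3,4,5,6,7}→1
  6 left: {0,3,4,5,6,7}→1  {2,3,4,5,6,7}→1
  placing 0:c first → 1 extensions
  placing 1:a first → 2 extensions
total linear extensions = 3

3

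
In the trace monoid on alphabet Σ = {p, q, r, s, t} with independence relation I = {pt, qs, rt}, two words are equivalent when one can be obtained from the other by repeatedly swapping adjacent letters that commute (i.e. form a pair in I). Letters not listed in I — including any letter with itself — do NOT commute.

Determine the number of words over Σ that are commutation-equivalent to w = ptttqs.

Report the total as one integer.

0(p) covers ∅
1(t) covers ∅
2(t) covers 1:t
3(t) covers 2:t
4(q) covers 0:p, 3:t
5(s) covers 0:p, 3:t
floor of heap: 0:p, 1:t
completions by unplaced set U, small U first (add the entries for U minus each lowest piece of U):
  |U|=1: {4}:1  {5}:1
  |U|=2: {4,5}:2
  |U|=3: {0,4,5}:2  {3,4,5}:2
  |U|=4: {0,3,4,5}:4  {2,3,4,5}:2
  start at 0(p): 2
  start at 1(t): 6
sum over floor = 8

8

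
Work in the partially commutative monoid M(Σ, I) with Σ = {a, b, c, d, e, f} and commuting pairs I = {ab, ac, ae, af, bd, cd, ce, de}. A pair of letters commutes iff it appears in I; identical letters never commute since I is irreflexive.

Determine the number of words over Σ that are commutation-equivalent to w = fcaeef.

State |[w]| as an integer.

drop 0:f onto floor
drop 1:c onto {0:f}
drop 2:a onto floor
drop 3:e onto {0:f}
drop 4:e onto {3:e}
drop 5:f onto {1:c, 4:e}
ground layer = {0:f, 2:a}
drop-orders for the pieces not yet dropped (sum over which currently-grounded one goes next):
  1 to go: {2} 1  {5} 1
  2 to go: {1,5} 1  {2,5} 2  {4,5} 1
  3 to go: {1,2,5} 3  {1,4,5} 2  {2,4,5} 3  {3,4,5} 1
  4 to go: {1,2,4,5} 8  {1,3,4,5} 3  {2,3,4,5} 4
  if 0:f drops first: 15 orders
  if 2:a drops first: 3 orders
heap linearizations: 18

18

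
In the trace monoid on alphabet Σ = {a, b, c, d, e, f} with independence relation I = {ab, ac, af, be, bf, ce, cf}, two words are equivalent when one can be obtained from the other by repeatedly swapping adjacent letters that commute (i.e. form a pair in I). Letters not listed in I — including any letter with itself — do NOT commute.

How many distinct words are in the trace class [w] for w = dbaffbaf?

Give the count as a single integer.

#0=d has no predecessor
#1=b depends on [0:d]
#2=a depends on [0:d]
#3=f depends on [0:d]
#4=f depends on [3:f]
#5=b depends on [1:b]
#6=a depends on [2:a]
#7=f depends on [4:f]
sources: [0:d]
N(rest) = Σ N(rest − s) over sources s of rest; N(one piece) = 1:
  size 1 → [5]=1  [6]=1  [7]=1
  size 2 → [1,5]=1  [2,6]=1  [4,7]=1  [5,6]=2  [5,7]=2  [6,7]=2
  size 3 → [1,5,6]=3  [1,5,7]=3  [2,5,6]=3  [2,6,7]=3  [3,4,7]=1  [4,5,7]=3  [4,6,7]=3  [5,6,7]=6
  size 4 → [1,2,5,6]=6  [1,4,5,7]=6  [1,5,6,7]=12  [2,4,6,7]=6  [2,5,6,7]=12  [3,4,5,7]=4  [3,4,6,7]=4  [4,5,6,7]=12
  size 5 → [1,2,5,6,7]=30  [1,3,4,5,7]=10  [1,4,5,6,7]=30  [2,3,4,6,7]=10  [2,4,5,6,7]=30  [3,4,5,6,7]=20
  size 6 → [1,2,4,5,6,7]=90  [1,3,4,5,6,7]=60  [2,3,4,5,6,7]=60
  first=0(d) contributes 210

210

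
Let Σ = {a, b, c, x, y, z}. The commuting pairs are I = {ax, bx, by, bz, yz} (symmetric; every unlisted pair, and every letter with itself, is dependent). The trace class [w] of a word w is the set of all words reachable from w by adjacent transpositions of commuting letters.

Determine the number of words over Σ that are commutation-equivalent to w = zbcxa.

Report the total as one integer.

4

drop 0:z onto floor
drop 1:b onto floor
drop 2:c onto {0:z, 1:b}
drop 3:x onto {2:c}
drop 4:a onto {2:c}
ground layer = {0:z, 1:b}
drop-orders for the pieces not yet dropped (sum over which currently-grounded one goes next):
  1 to go: {3} 1  {4} 1
  2 to go: {3,4} 2
  3 to go: {2,3,4} 2
  if 0:z drops first: 2 orders
  if 1:b drops first: 2 orders
heap linearizations: 4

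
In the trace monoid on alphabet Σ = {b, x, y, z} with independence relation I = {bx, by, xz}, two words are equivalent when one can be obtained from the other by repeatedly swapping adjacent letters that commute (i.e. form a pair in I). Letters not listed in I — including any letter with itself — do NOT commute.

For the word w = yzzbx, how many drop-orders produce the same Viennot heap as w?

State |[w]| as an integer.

4

0(y) covers ∅
1(z) covers 0:y
2(z) covers 1:z
3(b) covers 2:z
4(x) covers 0:y
floor of heap: 0:y
completions by unplaced set U, small U first (add the entries for U minus each lowest piece of U):
  |U|=1: {3}:1  {4}:1
  |U|=2: {2,3}:1  {3,4}:2
  |U|=3: {1,2,3}:1  {2,3,4}:3
  start at 0(y): 4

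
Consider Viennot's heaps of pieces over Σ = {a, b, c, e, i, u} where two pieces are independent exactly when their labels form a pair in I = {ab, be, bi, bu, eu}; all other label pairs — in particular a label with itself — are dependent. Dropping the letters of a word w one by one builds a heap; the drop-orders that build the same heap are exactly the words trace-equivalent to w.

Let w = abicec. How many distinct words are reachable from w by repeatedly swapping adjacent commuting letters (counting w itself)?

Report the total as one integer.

#0=a has no predecessor
#1=b has no predecessor
#2=i depends on [0:a]
#3=c depends on [1:b, 2:i]
#4=e depends on [3:c]
#5=c depends on [4:e]
sources: [0:a, 1:b]
N(rest) = Σ N(rest − s) over sources s of rest; N(one piece) = 1:
  size 1 → [5]=1
  size 2 → [4,5]=1
  size 3 → [3,4,5]=1
  size 4 → [1,3,4,5]=1  [2,3,4,5]=1
  first=0(a) contributes 2
  first=1(b) contributes 1
|[w]| = 3

3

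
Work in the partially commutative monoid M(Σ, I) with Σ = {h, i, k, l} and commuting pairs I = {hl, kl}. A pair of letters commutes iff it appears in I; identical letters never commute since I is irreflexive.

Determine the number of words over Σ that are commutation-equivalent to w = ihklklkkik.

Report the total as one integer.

21

piece 0:i — minimal
piece 1:h rests on {0:i}
piece 2:k rests on {1:h}
piece 3:l rests on {0:i}
piece 4:k rests on {2:k}
piece 5:l rests on {3:l}
piece 6:k rests on {4:k}
piece 7:k rests on {6:k}
piece 8:i rests on {5:l, 7:k}
piece 9:k rests on {8:i}
minimal pieces: {0:i}
ways to finish when only these pieces remain (= sum over removing one remaining piece with nothing left below it):
  1 left: {9}→1
  2 left: {8,9}→1
  3 left: {5,8,9}→1  {7,8,9}→1
  4 left: {3,5,8,9}→1  {5,7,8,9}→2  {6,7,8,9}→1
  5 left: {3,5,7,8,9}→3  {4,6,7,8,9}→1  {5,6,7,8,9}→3
  6 left: {2,4,6,7,8,9}→1  {3,5,6,7,8,9}→6  {4,5,6,7,8,9}→4
  7 left: {1,2,4,6,7,8,9}→1  {2,4,5,6,7,8,9}→5  {3,4,5,6,7,8,9}→10
  8 left: {1,2,4,5,6,7,8,9}→6  {2,3,4,5,6,7,8,9}→15
  placing 0:i first → 21 extensions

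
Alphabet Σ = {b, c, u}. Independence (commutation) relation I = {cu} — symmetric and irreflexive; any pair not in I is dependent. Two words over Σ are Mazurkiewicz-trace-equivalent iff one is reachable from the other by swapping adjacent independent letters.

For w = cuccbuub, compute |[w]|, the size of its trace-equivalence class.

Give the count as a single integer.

#0=c has no predecessor
#1=u has no predecessor
#2=c depends on [0:c]
#3=c depends on [2:c]
#4=b depends on [1:u, 3:c]
#5=u depends on [4:b]
#6=u depends on [5:u]
#7=b depends on [6:u]
sources: [0:c, 1:u]
N(rest) = Σ N(rest − s) over sources s of rest; N(one piece) = 1:
  size 1 → [7]=1
  size 2 → [6,7]=1
  size 3 → [5,6,7]=1
  size 4 → [4,5,6,7]=1
  size 5 → [1,4,5,6,7]=1  [3,4,5,6,7]=1
  size 6 → [1,3,4,5,6,7]=2  [2,3,4,5,6,7]=1
  first=0(c) contributes 3
  first=1(u) contributes 1
|[w]| = 4

4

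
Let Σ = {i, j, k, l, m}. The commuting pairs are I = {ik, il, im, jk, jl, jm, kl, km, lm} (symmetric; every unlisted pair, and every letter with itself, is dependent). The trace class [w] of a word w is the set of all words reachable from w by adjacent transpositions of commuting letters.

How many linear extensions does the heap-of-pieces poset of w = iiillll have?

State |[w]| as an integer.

35

0(i) covers ∅
1(i) covers 0:i
2(i) covers 1:i
3(l) covers ∅
4(l) covers 3:l
5(l) covers 4:l
6(l) covers 5:l
floor of heap: 0:i, 3:l
completions by unplaced set U, small U first (add the entries for U minus each lowest piece of U):
  |U|=1: {2}:1  {6}:1
  |U|=2: {1,2}:1  {2,6}:2  {5,6}:1
  |U|=3: {0,1,2}:1  {1,2,6}:3  {2,5,6}:3  {4,5,6}:1
  |U|=4: {0,1,2,6}:4  {1,2,5,6}:6  {2,4,5,6}:4  {3,4,5,6}:1
  |U|=5: {0,1,2,5,6}:10  {1,2,4,5,6}:10  {2,3,4,5,6}:5
  start at 0(i): 15
  start at 3(l): 20
sum over floor = 35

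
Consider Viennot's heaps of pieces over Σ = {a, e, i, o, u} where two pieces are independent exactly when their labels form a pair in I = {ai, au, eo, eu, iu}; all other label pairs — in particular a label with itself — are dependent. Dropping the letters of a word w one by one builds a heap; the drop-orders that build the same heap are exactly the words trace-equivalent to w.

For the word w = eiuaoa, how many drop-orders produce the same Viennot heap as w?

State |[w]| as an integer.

drop 0:e onto floor
drop 1:i onto {0:e}
drop 2:u onto floor
drop 3:a onto {0:e}
drop 4:o onto {1:i, 2:u, 3:a}
drop 5:a onto {4:o}
ground layer = {0:e, 2:u}
drop-orders for the pieces not yet dropped (sum over which currently-grounded one goes next):
  1 to go: {5} 1
  2 to go: {4,5} 1
  3 to go: {1,4,5} 1  {2,4,5} 1  {3,4,5} 1
  4 to go: {1,2,4,5} 2  {1,3,4,5} 2  {2,3,4,5} 2
  if 0:e drops first: 6 orders
  if 2:u drops first: 2 orders
heap linearizations: 8

8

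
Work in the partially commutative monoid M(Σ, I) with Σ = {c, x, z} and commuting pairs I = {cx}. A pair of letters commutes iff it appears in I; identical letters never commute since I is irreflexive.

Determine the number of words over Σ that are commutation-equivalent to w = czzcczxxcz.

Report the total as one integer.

3

drop 0:c onto floor
drop 1:z onto {0:c}
drop 2:z onto {1:z}
drop 3:c onto {2:z}
drop 4:c onto {3:c}
drop 5:z onto {4:c}
drop 6:x onto {5:z}
drop 7:x onto {6:x}
drop 8:c onto {5:z}
drop 9:z onto {7:x, 8:c}
ground layer = {0:c}
drop-orders for the pieces not yet dropped (sum over which currently-grounded one goes next):
  1 to go: {9} 1
  2 to go: {7,9} 1  {8,9} 1
  3 to go: {6,7,9} 1  {7,8,9} 2
  4 to go: {6,7,8,9} 3
  5 to go: {5,6,7,8,9} 3
  6 to go: {4,5,6,7,8,9} 3
  7 to go: {3,4,5,6,7,8,9} 3
  8 to go: {2,3,4,5,6,7,8,9} 3
  if 0:c drops first: 3 orders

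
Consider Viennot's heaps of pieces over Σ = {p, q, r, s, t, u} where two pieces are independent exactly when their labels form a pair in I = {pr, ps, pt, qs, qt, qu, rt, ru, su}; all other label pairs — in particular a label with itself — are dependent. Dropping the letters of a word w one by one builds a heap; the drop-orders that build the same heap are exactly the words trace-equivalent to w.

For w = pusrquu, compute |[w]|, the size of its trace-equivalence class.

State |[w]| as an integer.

34

0(p) covers ∅
1(u) covers 0:p
2(s) covers ∅
3(r) covers 2:s
4(q) covers 0:p, 3:r
5(u) covers 1:u
6(u) covers 5:u
floor of heap: 0:p, 2:s
completions by unplaced set U, small U first (add the entries for U minus each lowest piece of U):
  |U|=1: {4}:1  {6}:1
  |U|=2: {3,4}:1  {4,6}:2  {5,6}:1
  |U|=3: {1,5,6}:1  {2,3,4}:1  {3,4,6}:3  {4,5,6}:3
  |U|=4: {1,4,5,6}:4  {2,3,4,6}:4  {3,4,5,6}:6
  |U|=5: {0,1,4,5,6}:4  {1,3,4,5,6}:10  {2,3,4,5,6}:10
  start at 0(p): 20
  start at 2(s): 14
sum over floor = 34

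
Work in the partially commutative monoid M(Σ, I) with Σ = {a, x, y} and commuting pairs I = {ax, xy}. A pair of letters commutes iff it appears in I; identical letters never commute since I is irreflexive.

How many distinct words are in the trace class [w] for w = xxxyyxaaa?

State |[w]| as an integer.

126

piece 0:x — minimal
piece 1:x rests on {0:x}
piece 2:x rests on {1:x}
piece 3:y — minimal
piece 4:y rests on {3:y}
piece 5:x rests on {2:x}
piece 6:a rests on {4:y}
piece 7:a rests on {6:a}
piece 8:a rests on {7:a}
minimal pieces: {0:x, 3:y}
ways to finish when only these pieces remain (= sum over removing one remaining piece with nothing left below it):
  1 left: {5}→1  {8}→1
  2 left: {2,5}→1  {5,8}→2  {7,8}→1
  3 left: {1,2,5}→1  {2,5,8}→3  {5,7,8}→3  {6,7,8}→1
  4 left: {0,1,2,5}→1  {1,2,5,8}→4  {2,5,7,8}→6  {4,6,7,8}→1  {5,6,7,8}→4
  5 left: {0,1,2,5,8}→5  {1,2,5,7,8}→10  {2,5,6,7,8}→10  {3,4,6,7,8}→1  {4,5,6,7,8}→5
  6 left: {0,1,2,5,7,8}→15  {1,2,5,6,7,8}→20  {2,4,5,6,7,8}→15  {3,4,5,6,7,8}→6
  7 left: {0,1,2,5,6,7,8}→35  {1,2,4,5,6,7,8}→35  {2,3,4,5,6,7,8}→21
  placing 0:x first → 56 extensions
  placing 3:y first → 70 extensions
total linear extensions = 126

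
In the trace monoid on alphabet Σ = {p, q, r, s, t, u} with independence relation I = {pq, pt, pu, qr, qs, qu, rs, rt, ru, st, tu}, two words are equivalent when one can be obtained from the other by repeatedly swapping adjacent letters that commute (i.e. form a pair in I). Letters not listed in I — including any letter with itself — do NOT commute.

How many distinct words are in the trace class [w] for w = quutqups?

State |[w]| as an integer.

#0=q has no predecessor
#1=u has no predecessor
#2=u depends on [1:u]
#3=t depends on [0:q]
#4=q depends on [3:t]
#5=u depends on [2:u]
#6=p has no predecessor
#7=s depends on [5:u, 6:p]
sources: [0:q, 1:u, 6:p]
N(rest) = Σ N(rest − s) over sources s of rest; N(one piece) = 1:
  size 1 → [4]=1  [7]=1
  size 2 → [3,4]=1  [4,7]=2  [5,7]=1  [6,7]=1
  size 3 → [0,3,4]=1  [2,5,7]=1  [3,4,7]=3  [4,5,7]=3  [4,6,7]=3  [5,6,7]=2
  size 4 → [0,3,4,7]=4  [1,2,5,7]=1  [2,4,5,7]=4  [2,5,6,7]=3  [3,4,5,7]=6  [3,4,6,7]=6  [4,5,6,7]=8
  size 5 → [0,3,4,5,7]=10  [0,3,4,6,7]=10  [1,2,4,5,7]=5  [1,2,5,6,7]=4  [2,3,4,5,7]=10  [2,4,5,6,7]=15  [3,4,5,6,7]=20
  size 6 → [0,2,3,4,5,7]=20  [0,3,4,5,6,7]=40  [1,2,3,4,5,7]=15  [1,2,4,5,6,7]=24  [2,3,4,5,6,7]=45
  first=0(q) contributes 84
  first=1(u) contributes 105
  first=6(p) contributes 35
|[w]| = 224

224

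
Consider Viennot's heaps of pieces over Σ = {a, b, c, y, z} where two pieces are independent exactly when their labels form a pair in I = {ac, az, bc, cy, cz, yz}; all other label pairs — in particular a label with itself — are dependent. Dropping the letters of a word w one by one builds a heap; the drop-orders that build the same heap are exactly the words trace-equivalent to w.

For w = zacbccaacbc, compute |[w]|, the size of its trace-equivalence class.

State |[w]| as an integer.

924

0(z) covers ∅
1(a) covers ∅
2(c) covers ∅
3(b) covers 0:z, 1:a
4(c) covers 2:c
5(c) covers 4:c
6(a) covers 3:b
7(a) covers 6:a
8(c) covers 5:c
9(b) covers 7:a
10(c) covers 8:c
floor of heap: 0:z, 1:a, 2:c
completions by unplaced set U, small U first (add the entries for U minus each lowest piece of U):
  |U|=1: {9}:1  {10}:1
  |U|=2: {7,9}:1  {8,10}:1  {9,10}:2
  |U|=3: {5,8,10}:1  {6,7,9}:1  {7,9,10}:3  {8,9,10}:3
  |U|=4: {3,6,7,9}:1  {4,5,8,10}:1  {5,8,9,10}:4  {6,7,9,10}:4  {7,8,9,10}:6
  |U|=5: {0,3,6,7,9}:1  {1,3,6,7,9}:1  {2,4,5,8,10}:1  {3,6,7,9,10}:5  {4,5,8,9,10}:5  {5,7,8,9,10}:10  {6,7,8,9,10}:10
  |U|=6: {0,1,3,6,7,9}:2  {0,3,6,7,9,10}:6  {1,3,6,7,9,10}:6  {2,4,5,8,9,10}:6  {3,6,7,8,9,10}:15  {4,5,7,8,9,10}:15  {5,6,7,8,9,10}:20
  |U|=7: {0,1,3,6,7,9,10}:14  {0,3,6,7,8,9,10}:21  {1,3,6,7,8,9,10}:21  {2,4,5,7,8,9,10}:21  {3,5,6,7,8,9,10}:35  {4,5,6,7,8,9,10}:35
  |U|=8: {0,1,3,6,7,8,9,10}:56  {0,3,5,6,7,8,9,10}:56  {1,3,5,6,7,8,9,10}:56  {2,4,5,6,7,8,9,10}:56  {3,4,5,6,7,8,9,10}:70
  |U|=9: {0,1,3,5,6,7,8,9,10}:168  {0,3,4,5,6,7,8,9,10}:126  {1,3,4,5,6,7,8,9,10}:126  {2,3,4,5,6,7,8,9,10}:126
  start at 0(z): 252
  start at 1(a): 252
  start at 2(c): 420
sum over floor = 924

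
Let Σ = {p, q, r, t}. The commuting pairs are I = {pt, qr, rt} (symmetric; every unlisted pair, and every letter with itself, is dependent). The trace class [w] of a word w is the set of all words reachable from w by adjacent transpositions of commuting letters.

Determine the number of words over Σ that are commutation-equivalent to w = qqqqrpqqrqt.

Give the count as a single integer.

25

0(q) covers ∅
1(q) covers 0:q
2(q) covers 1:q
3(q) covers 2:q
4(r) covers ∅
5(p) covers 3:q, 4:r
6(q) covers 5:p
7(q) covers 6:q
8(r) covers 5:p
9(q) covers 7:q
10(t) covers 9:q
floor of heap: 0:q, 4:r
completions by unplaced set U, small U first (add the entries for U minus each lowest piece of U):
  |U|=1: {8}:1  {10}:1
  |U|=2: {8,10}:2  {9,10}:1
  |U|=3: {7,9,10}:1  {8,9,10}:3
  |U|=4: {6,7,9,10}:1  {7,8,9,10}:4
  |U|=5: {6,7,8,9,10}:5
  |U|=6: {5,6,7,8,9,10}:5
  |U|=7: {3,5,6,7,8,9,10}:5  {4,5,6,7,8,9,10}:5
  |U|=8: {2,3,5,6,7,8,9,10}:5  {3,4,5,6,7,8,9,10}:10
  |U|=9: {1,2,3,5,6,7,8,9,10}:5  {2,3,4,5,6,7,8,9,10}:15
  start at 0(q): 20
  start at 4(r): 5
sum over floor = 25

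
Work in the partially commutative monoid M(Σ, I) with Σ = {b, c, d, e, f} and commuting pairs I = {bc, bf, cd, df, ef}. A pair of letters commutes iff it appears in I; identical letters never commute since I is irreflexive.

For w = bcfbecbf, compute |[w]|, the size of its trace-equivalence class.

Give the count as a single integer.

drop 0:b onto floor
drop 1:c onto floor
drop 2:f onto {1:c}
drop 3:b onto {0:b}
drop 4:e onto {1:c, 3:b}
drop 5:c onto {2:f, 4:e}
drop 6:b onto {4:e}
drop 7:f onto {5:c}
ground layer = {0:b, 1:c}
drop-orders for the pieces not yet dropped (sum over which currently-grounded one goes next):
  1 to go: {6} 1  {7} 1
  2 to go: {5,7} 1  {6,7} 2
  3 to go: {2,5,7} 1  {5,6,7} 3
  4 to go: {2,5,6,7} 4  {4,5,6,7} 3
  5 to go: {2,4,5,6,7} 7  {3,4,5,6,7} 3
  6 to go: {0,3,4,5,6,7} 3  {1,2,4,5,6,7} 7  {2,3,4,5,6,7} 10
  if 0:b drops first: 17 orders
  if 1:c drops first: 13 orders
heap linearizations: 30

30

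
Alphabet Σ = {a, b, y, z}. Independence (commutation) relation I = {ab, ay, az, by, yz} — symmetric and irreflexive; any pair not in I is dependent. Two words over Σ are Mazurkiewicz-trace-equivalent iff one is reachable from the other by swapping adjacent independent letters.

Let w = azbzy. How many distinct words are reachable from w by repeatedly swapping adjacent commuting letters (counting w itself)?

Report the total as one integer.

20

0(a) covers ∅
1(z) covers ∅
2(b) covers 1:z
3(z) covers 2:b
4(y) covers ∅
floor of heap: 0:a, 1:z, 4:y
completions by unplaced set U, small U first (add the entries for U minus each lowest piece of U):
  |U|=1: {0}:1  {3}:1  {4}:1
  |U|=2: {0,3}:2  {0,4}:2  {2,3}:1  {3,4}:2
  |U|=3: {0,2,3}:3  {0,3,4}:6  {1,2,3}:1  {2,3,4}:3
  start at 0(a): 4
  start at 1(z): 12
  start at 4(y): 4
sum over floor = 20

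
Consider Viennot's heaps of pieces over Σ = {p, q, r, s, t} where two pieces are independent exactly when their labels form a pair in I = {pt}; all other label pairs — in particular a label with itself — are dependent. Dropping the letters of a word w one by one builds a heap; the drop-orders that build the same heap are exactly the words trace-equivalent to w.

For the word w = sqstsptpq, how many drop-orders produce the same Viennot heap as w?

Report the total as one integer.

3

#0=s has no predecessor
#1=q depends on [0:s]
#2=s depends on [1:q]
#3=t depends on [2:s]
#4=s depends on [3:t]
#5=p depends on [4:s]
#6=t depends on [4:s]
#7=p depends on [5:p]
#8=q depends on [6:t, 7:p]
sources: [0:s]
N(rest) = Σ N(rest − s) over sources s of rest; N(one piece) = 1:
  size 1 → [8]=1
  size 2 → [6,8]=1  [7,8]=1
  size 3 → [5,7,8]=1  [6,7,8]=2
  size 4 → [5,6,7,8]=3
  size 5 → [4,5,6,7,8]=3
  size 6 → [3,4,5,6,7,8]=3
  size 7 → [2,3,4,5,6,7,8]=3
  first=0(s) contributes 3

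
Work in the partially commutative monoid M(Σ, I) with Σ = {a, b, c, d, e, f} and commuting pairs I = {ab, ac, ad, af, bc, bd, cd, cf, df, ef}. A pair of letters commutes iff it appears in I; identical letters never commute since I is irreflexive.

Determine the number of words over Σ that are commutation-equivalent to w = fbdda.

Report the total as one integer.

#0=f has no predecessor
#1=b depends on [0:f]
#2=d has no predecessor
#3=d depends on [2:d]
#4=a has no predecessor
sources: [0:f, 2:d, 4:a]
N(rest) = Σ N(rest − s) over sources s of rest; N(one piece) = 1:
  size 1 → [1]=1  [3]=1  [4]=1
  size 2 → [0,1]=1  [1,3]=2  [1,4]=2  [2,3]=1  [3,4]=2
  size 3 → [0,1,3]=3  [0,1,4]=3  [1,2,3]=3  [1,3,4]=6  [2,3,4]=3
  first=0(f) contributes 12
  first=2(d) contributes 12
  first=4(a) contributes 6
|[w]| = 30

30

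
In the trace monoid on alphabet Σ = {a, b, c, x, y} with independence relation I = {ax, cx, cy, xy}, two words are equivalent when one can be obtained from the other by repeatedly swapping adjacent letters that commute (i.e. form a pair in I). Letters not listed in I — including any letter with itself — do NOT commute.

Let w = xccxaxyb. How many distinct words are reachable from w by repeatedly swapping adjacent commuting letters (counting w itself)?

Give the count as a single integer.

35

drop 0:x onto floor
drop 1:c onto floor
drop 2:c onto {1:c}
drop 3:x onto {0:x}
drop 4:a onto {2:c}
drop 5:x onto {3:x}
drop 6:y onto {4:a}
drop 7:b onto {5:x, 6:y}
ground layer = {0:x, 1:c}
drop-orders for the pieces not yet dropped (sum over which currently-grounded one goes next):
  1 to go: {7} 1
  2 to go: {5,7} 1  {6,7} 1
  3 to go: {3,5,7} 1  {4,6,7} 1  {5,6,7} 2
  4 to go: {0,3,5,7} 1  {2,4,6,7} 1  {3,5,6,7} 3  {4,5,6,7} 3
  5 to go: {0,3,5,6,7} 4  {1,2,4,6,7} 1  {2,4,5,6,7} 4  {3,4,5,6,7} 6
  6 to go: {0,3,4,5,6,7} 10  {1,2,4,5,6,7} 5  {2,3,4,5,6,7} 10
  if 0:x drops first: 15 orders
  if 1:c drops first: 20 orders
heap linearizations: 35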